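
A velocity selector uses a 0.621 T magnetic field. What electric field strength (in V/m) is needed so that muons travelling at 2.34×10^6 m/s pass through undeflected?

qE = qvB ⇒ E = vB = (2.34×10^6)(0.621) = 1.45×10^6 V/m.

E ≈ 1.45×10^6 V/m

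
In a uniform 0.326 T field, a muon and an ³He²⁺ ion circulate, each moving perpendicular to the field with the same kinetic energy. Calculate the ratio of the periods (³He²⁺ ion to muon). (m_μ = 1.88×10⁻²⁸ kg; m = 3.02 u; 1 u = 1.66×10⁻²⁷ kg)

T = 2πm/(qB) is independent of speed, so T₂/T₁ = (m₂/q₂)/(m₁/q₁).
T_{³He²⁺ ion}/T_{muon} = (5.01×10^-27/2e) / (1.88×10^-28/1e) = 13.3.

ratio ≈ 13.3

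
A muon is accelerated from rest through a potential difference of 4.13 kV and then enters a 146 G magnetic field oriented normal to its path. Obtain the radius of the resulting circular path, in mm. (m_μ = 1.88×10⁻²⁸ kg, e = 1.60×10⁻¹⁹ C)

r ≈ 213 mm

The kinetic energy gained is K = qV = (1×1.60×10^-19)(4130) = 6.61×10^-16 J.
v = √(2K/m) = 2.65×10^6 m/s.
r = mv/(qB) = (1.88×10^-28)(2.65×10^6) / [(1×1.60×10^-19)(0.0146)] = 0.213 m.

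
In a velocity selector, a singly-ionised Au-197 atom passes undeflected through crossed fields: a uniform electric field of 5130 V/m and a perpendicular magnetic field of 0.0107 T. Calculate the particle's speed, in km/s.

v ≈ 479 km/s

For zero net force, qE = qvB, so v = E/B.
v = (5130) / (0.0107) = 4.79×10^5 m/s.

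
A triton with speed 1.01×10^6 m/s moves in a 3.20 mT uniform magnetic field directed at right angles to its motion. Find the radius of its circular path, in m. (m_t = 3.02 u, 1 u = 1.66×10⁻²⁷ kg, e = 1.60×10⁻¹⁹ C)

r ≈ 9.89 m

The magnetic force provides the centripetal force: qvB = mv²/r, so r = mv/(qB).
r = (5.01×10^-27 kg)(1.01×10^6 m/s) / [(1×1.60×10^-19 C)(3.20×10^-3 T)] = 9.89 m.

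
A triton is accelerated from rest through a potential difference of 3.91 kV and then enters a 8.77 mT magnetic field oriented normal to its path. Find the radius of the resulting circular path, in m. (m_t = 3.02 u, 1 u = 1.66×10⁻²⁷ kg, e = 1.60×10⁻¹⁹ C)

The kinetic energy gained is K = qV = (1×1.60×10^-19)(3910) = 6.26×10^-16 J.
v = √(2K/m) = 5.00×10^5 m/s.
r = mv/(qB) = (5.01×10^-27)(5.00×10^5) / [(1×1.60×10^-19)(8.77×10^-3)] = 1.78 m.

r ≈ 1.78 m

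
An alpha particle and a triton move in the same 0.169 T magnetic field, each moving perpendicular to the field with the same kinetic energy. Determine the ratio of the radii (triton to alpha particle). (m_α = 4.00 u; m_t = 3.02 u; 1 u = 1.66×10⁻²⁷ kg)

ratio ≈ 1.74

r = √(2mK)/(qB) ⇒ at equal K, r ∝ √m/q.
r_{triton}/r_{alpha particle} = 1.74.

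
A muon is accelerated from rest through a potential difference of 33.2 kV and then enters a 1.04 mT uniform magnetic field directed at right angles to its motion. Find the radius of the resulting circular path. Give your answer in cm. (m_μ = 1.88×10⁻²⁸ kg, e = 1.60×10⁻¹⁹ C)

r ≈ 849 cm

The kinetic energy gained is K = qV = (1×1.60×10^-19)(3.32×10^4) = 5.31×10^-15 J.
v = √(2K/m) = 7.52×10^6 m/s.
r = mv/(qB) = (1.88×10^-28)(7.52×10^6) / [(1×1.60×10^-19)(1.04×10^-3)] = 8.49 m.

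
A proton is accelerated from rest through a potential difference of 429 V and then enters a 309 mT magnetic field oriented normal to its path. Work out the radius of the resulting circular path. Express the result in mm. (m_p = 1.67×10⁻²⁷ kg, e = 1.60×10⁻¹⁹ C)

r ≈ 9.68 mm

The kinetic energy gained is K = qV = (1×1.60×10^-19)(429) = 6.86×10^-17 J.
v = √(2K/m) = 2.87×10^5 m/s.
r = mv/(qB) = (1.67×10^-27)(2.87×10^5) / [(1×1.60×10^-19)(0.309)] = 9.68×10^-3 m.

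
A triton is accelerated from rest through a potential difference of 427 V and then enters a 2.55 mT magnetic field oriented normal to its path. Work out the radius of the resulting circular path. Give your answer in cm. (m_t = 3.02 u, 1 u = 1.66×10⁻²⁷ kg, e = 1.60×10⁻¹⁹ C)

r ≈ 203 cm

The kinetic energy gained is K = qV = (1×1.60×10^-19)(427) = 6.83×10^-17 J.
v = √(2K/m) = 1.65×10^5 m/s.
r = mv/(qB) = (5.01×10^-27)(1.65×10^5) / [(1×1.60×10^-19)(2.55×10^-3)] = 2.03 m.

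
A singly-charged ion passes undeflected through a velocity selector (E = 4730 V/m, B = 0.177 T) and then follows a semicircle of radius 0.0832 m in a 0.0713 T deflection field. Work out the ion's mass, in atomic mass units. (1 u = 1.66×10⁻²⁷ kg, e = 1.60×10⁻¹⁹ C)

m ≈ 21.4 u

v = E/B₁ = 2.67×10^4 m/s.
From r = mv/(qB₂), m = qB₂r/v = (1×1.60×10^-19)(0.0713)(0.0832) / (2.67×10^4) = 3.55×10^-26 kg.
In atomic mass units: m = 3.55×10^-26 / 1.66×10^-27 = 21.4 u.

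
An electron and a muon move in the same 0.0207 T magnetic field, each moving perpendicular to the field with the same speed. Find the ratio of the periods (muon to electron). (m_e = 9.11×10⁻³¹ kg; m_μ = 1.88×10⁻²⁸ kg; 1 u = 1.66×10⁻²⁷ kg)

ratio ≈ 206

T = 2πm/(qB) is independent of speed, so T₂/T₁ = (m₂/q₂)/(m₁/q₁).
T_{muon}/T_{electron} = (1.88×10^-28/1e) / (9.11×10^-31/1e) = 206.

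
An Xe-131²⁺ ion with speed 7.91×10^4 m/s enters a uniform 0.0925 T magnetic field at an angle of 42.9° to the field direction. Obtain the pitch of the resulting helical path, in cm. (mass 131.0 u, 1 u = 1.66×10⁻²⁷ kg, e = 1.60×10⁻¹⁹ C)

pitch ≈ 267 cm

The velocity component along B is v∥ = v cos42.9° = 5.79×10^4 m/s.
The cyclotron period T = 2πm/(qB) = 4.62×10^-5 s is set by m, q, B alone.
Pitch = v∥·T = (5.79×10^4)(4.62×10^-5) = 2.67 m.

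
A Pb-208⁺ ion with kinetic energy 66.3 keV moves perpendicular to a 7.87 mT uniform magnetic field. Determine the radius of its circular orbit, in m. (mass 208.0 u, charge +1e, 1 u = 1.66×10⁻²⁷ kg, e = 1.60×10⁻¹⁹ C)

r ≈ 68.0 m

Convert the energy: K = 66.3 keV = 1.06×10^-14 J.
v = √(2K/m) = √(2·1.06×10^-14/3.45×10^-25) = 2.48×10^5 m/s.
r = mv/(qB) = (3.45×10^-25)(2.48×10^5) / [(1×1.60×10^-19)(7.87×10^-3)] = 68.0 m.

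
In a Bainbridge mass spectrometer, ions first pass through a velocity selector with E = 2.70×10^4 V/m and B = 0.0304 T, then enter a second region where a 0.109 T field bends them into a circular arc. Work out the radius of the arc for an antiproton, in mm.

r ≈ 85.0 mm

The selector passes v = E/B = 2.70×10^4/0.0304 = 8.88×10^5 m/s.
In the deflection region, r = mv/(qB₂) = (1.67×10^-27)(8.88×10^5) / [(1×1.60×10^-19)(0.109)] = 0.0850 m.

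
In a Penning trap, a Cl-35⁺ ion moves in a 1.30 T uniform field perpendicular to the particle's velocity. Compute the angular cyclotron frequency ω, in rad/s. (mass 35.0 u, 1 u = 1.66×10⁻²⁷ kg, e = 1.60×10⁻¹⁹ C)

ω = qB/m = (1×1.60×10^-19)(1.30) / (5.81×10^-26) = 3.58×10^6 rad/s.

ω ≈ 3.58×10^6 rad/s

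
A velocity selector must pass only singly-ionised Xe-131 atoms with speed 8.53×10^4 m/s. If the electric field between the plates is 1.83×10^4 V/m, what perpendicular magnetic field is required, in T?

qE = qvB ⇒ B = E/v = (1.83×10^4) / (8.53×10^4) = 0.215 T.

B ≈ 0.215 T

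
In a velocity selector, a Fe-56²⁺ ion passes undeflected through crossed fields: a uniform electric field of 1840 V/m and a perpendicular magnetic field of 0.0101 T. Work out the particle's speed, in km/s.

v ≈ 182 km/s

For zero net force, qE = qvB, so v = E/B.
v = (1840) / (0.0101) = 1.82×10^5 m/s.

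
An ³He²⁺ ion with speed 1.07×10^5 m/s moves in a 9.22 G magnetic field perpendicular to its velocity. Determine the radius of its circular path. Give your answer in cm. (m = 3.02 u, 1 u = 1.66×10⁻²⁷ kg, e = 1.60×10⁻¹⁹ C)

r ≈ 182 cm

The magnetic force provides the centripetal force: qvB = mv²/r, so r = mv/(qB).
r = (5.01×10^-27 kg)(1.07×10^5 m/s) / [(2×1.60×10^-19 C)(9.22×10^-4 T)] = 1.82 m.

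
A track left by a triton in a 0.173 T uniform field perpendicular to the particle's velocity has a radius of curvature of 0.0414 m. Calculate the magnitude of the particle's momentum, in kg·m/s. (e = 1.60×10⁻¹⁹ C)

p ≈ 1.15×10^-21 kg·m/s

Since qvB = mv²/r, the momentum p = mv = qBr.
p = (1×1.60×10^-19)(0.173)(0.0414) = 1.15×10^-21 kg·m/s.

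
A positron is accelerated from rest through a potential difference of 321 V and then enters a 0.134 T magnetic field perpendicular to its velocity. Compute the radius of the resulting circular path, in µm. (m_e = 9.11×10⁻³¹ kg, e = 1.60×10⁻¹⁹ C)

The kinetic energy gained is K = qV = (1×1.60×10^-19)(321) = 5.14×10^-17 J.
v = √(2K/m) = 1.06×10^7 m/s.
r = mv/(qB) = (9.11×10^-31)(1.06×10^7) / [(1×1.60×10^-19)(0.134)] = 4.51×10^-4 m.

r ≈ 451 µm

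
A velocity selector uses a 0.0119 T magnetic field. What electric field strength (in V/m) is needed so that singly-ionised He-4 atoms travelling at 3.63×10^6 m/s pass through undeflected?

E ≈ 4.32×10^4 V/m

qE = qvB ⇒ E = vB = (3.63×10^6)(0.0119) = 4.32×10^4 V/m.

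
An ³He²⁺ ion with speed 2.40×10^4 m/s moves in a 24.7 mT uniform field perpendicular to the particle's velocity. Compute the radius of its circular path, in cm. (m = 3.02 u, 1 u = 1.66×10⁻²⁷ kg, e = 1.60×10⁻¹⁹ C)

r ≈ 1.52 cm

The magnetic force provides the centripetal force: qvB = mv²/r, so r = mv/(qB).
r = (5.01×10^-27 kg)(2.40×10^4 m/s) / [(2×1.60×10^-19 C)(0.0247 T)] = 0.0152 m.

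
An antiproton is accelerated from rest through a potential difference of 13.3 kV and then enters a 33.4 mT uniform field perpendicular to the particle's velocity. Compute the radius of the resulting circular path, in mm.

The kinetic energy gained is K = qV = (1×1.60×10^-19)(1.33×10^4) = 2.13×10^-15 J.
v = √(2K/m) = 1.60×10^6 m/s.
r = mv/(qB) = (1.67×10^-27)(1.60×10^6) / [(1×1.60×10^-19)(0.0334)] = 0.499 m.

r ≈ 499 mm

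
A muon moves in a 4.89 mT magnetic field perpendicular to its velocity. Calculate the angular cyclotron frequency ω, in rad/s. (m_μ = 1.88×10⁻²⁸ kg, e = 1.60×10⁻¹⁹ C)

ω ≈ 4.16×10^6 rad/s

ω = qB/m = (1×1.60×10^-19)(4.89×10^-3) / (1.88×10^-28) = 4.16×10^6 rad/s.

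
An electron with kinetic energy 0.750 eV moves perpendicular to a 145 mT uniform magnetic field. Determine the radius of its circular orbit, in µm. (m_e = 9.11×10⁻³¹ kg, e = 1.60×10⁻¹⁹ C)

r ≈ 20.2 µm

Convert the energy: K = 0.750 eV = 1.20×10^-19 J.
v = √(2K/m) = √(2·1.20×10^-19/9.11×10^-31) = 5.13×10^5 m/s.
r = mv/(qB) = (9.11×10^-31)(5.13×10^5) / [(1×1.60×10^-19)(0.145)] = 2.02×10^-5 m.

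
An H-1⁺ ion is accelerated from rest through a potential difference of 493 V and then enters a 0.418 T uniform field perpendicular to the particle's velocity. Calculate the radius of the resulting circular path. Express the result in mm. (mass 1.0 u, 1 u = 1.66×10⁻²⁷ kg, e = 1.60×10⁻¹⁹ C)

The kinetic energy gained is K = qV = (1×1.60×10^-19)(493) = 7.89×10^-17 J.
v = √(2K/m) = 3.08×10^5 m/s.
r = mv/(qB) = (1.66×10^-27)(3.08×10^5) / [(1×1.60×10^-19)(0.418)] = 7.65×10^-3 m.

r ≈ 7.65 mm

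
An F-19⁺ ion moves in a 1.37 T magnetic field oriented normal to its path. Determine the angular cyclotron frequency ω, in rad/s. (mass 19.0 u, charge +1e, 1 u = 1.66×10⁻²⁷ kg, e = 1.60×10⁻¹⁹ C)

ω ≈ 6.95×10^6 rad/s

ω = qB/m = (1×1.60×10^-19)(1.37) / (3.15×10^-26) = 6.95×10^6 rad/s.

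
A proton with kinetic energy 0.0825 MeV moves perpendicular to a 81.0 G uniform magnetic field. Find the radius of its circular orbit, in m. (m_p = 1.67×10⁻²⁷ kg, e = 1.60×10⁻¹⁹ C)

Convert the energy: K = 0.0825 MeV = 1.32×10^-14 J.
v = √(2K/m) = √(2·1.32×10^-14/1.67×10^-27) = 3.98×10^6 m/s.
r = mv/(qB) = (1.67×10^-27)(3.98×10^6) / [(1×1.60×10^-19)(8.10×10^-3)] = 5.12 m.

r ≈ 5.12 m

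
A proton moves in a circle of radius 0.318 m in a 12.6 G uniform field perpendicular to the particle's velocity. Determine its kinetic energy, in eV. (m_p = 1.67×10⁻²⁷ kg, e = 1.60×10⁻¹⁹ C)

v = qBr/m = (1×1.60×10^-19)(1.26×10^-3)(0.318) / (1.67×10^-27) = 3.84×10^4 m/s.
K = ½mv² = 0.5·(1.67×10^-27)·(3.84×10^4)² = 1.23×10^-18 J = 7.69 eV.

K ≈ 7.69 eV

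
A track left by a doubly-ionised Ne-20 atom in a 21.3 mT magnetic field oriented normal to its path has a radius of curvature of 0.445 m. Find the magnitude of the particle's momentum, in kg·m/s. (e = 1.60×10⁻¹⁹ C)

p ≈ 3.03×10^-21 kg·m/s

Since qvB = mv²/r, the momentum p = mv = qBr.
p = (2×1.60×10^-19)(0.0213)(0.445) = 3.03×10^-21 kg·m/s.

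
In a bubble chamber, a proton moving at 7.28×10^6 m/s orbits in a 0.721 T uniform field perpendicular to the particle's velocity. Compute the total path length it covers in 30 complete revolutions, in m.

r = mv/(qB) = 0.105 m, so one revolution covers 2πr = 0.662 m.
In 30 revolutions: L = 30·2πr = 19.9 m.

L ≈ 19.9 m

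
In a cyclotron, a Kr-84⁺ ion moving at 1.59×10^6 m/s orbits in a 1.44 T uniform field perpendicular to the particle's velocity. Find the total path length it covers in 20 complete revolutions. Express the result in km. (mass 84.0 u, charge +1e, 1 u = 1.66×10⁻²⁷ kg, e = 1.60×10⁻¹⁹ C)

L ≈ 0.121 km

r = mv/(qB) = 0.962 m, so one revolution covers 2πr = 6.05 m.
In 20 revolutions: L = 20·2πr = 121 m.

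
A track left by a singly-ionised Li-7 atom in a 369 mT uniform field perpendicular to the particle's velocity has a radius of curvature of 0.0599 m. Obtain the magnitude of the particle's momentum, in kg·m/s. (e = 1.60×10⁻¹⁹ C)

Since qvB = mv²/r, the momentum p = mv = qBr.
p = (1×1.60×10^-19)(0.369)(0.0599) = 3.54×10^-21 kg·m/s.

p ≈ 3.54×10^-21 kg·m/s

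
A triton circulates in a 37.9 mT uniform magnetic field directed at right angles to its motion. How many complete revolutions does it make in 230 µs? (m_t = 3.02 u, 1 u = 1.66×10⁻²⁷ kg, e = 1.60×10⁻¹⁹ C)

N = 44

T = 2πm/(qB) = 2π(5.0132×10^-27) / [(1×1.60×10^-19)(0.0379)] = 5.1944×10^-6 s.
N = t/T = 2.30×10^-4 / 5.1944×10^-6 ≈ 44.28, so 44 complete revolutions.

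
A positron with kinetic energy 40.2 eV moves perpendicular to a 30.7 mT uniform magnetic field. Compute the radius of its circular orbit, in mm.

Convert the energy: K = 40.2 eV = 6.43×10^-18 J.
v = √(2K/m) = √(2·6.43×10^-18/9.11×10^-31) = 3.76×10^6 m/s.
r = mv/(qB) = (9.11×10^-31)(3.76×10^6) / [(1×1.60×10^-19)(0.0307)] = 6.97×10^-4 m.

r ≈ 0.697 mm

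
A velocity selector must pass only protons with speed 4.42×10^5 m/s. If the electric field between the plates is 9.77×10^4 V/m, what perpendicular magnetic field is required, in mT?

B ≈ 221 mT

qE = qvB ⇒ B = E/v = (9.77×10^4) / (4.42×10^5) = 0.221 T.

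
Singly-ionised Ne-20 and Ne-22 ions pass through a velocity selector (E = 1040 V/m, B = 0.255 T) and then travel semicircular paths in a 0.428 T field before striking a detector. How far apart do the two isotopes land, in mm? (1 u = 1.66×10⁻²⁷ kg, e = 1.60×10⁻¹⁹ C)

Both emerge at v = E/B₁ = 4080 m/s.
r = mv/(qB₂), so r₁ = 1.977×10^-3 m and r₂ = 2.175×10^-3 m, giving Δr = 1.98×10^-4 m.
After a semicircle each ion lands a diameter 2r from the entry slit, so the separation is 2Δr = 3.95×10^-4 m.

Δd ≈ 0.395 mm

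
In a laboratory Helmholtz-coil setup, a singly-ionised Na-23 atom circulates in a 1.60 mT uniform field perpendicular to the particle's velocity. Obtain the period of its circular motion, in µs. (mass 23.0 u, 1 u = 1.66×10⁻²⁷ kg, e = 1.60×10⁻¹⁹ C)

T ≈ 937 µs

The cyclotron period is independent of speed: T = 2πm/(qB).
T = 2π(3.82×10^-26) / [(1×1.60×10^-19)(1.60×10^-3)] = 9.37×10^-4 s.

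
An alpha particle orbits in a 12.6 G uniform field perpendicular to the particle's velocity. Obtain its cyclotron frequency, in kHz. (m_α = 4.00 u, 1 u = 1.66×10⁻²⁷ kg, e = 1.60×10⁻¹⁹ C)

f ≈ 9.66 kHz

f = qB/(2πm) = (2×1.60×10^-19)(1.26×10^-3) / [2π(6.64×10^-27)] = 9660 Hz.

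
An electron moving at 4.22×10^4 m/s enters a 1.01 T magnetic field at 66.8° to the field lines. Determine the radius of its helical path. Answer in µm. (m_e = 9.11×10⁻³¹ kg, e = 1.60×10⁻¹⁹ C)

r ≈ 0.219 µm

Only the perpendicular component v⊥ = v sin66.8° = 3.88×10^4 m/s is bent by the field.
r = m v⊥ /(qB) = (9.11×10^-31)(3.88×10^4) / [(1×1.60×10^-19)(1.01)] = 2.19×10^-7 m.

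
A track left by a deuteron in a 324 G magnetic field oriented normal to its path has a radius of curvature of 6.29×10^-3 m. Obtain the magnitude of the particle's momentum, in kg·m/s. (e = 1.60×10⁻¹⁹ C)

p ≈ 3.26×10^-23 kg·m/s

Since qvB = mv²/r, the momentum p = mv = qBr.
p = (1×1.60×10^-19)(0.0324)(6.29×10^-3) = 3.26×10^-23 kg·m/s.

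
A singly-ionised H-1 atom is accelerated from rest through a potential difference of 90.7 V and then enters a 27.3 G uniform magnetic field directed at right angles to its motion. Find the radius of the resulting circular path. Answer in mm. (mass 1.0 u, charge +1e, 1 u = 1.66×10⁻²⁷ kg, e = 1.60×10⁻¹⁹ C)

The kinetic energy gained is K = qV = (1×1.60×10^-19)(90.7) = 1.45×10^-17 J.
v = √(2K/m) = 1.32×10^5 m/s.
r = mv/(qB) = (1.66×10^-27)(1.32×10^5) / [(1×1.60×10^-19)(2.73×10^-3)] = 0.503 m.

r ≈ 503 mm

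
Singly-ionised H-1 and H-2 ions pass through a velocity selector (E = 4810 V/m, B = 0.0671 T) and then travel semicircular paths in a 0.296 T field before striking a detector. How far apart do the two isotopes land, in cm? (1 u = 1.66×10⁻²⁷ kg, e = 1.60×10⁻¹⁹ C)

Both emerge at v = E/B₁ = 7.17×10^4 m/s.
r = mv/(qB₂), so r₁ = 2.51×10^-3 m and r₂ = 5.03×10^-3 m, giving Δr = 2.51×10^-3 m.
After a semicircle each ion lands a diameter 2r from the entry slit, so the separation is 2Δr = 5.03×10^-3 m.

Δd ≈ 0.503 cm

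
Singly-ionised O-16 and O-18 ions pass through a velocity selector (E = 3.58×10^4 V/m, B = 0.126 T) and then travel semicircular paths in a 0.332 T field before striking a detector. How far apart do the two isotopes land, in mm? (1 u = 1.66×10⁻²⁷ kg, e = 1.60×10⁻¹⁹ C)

Both emerge at v = E/B₁ = 2.84×10^5 m/s.
r = mv/(qB₂), so r₁ = 0.1421 m and r₂ = 0.1598 m, giving Δr = 0.0178 m.
After a semicircle each ion lands a diameter 2r from the entry slit, so the separation is 2Δr = 0.0355 m.

Δd ≈ 35.5 mm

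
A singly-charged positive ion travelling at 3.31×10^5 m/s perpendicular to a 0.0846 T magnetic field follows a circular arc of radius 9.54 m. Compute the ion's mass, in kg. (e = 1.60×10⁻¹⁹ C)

m ≈ 3.90×10^-25 kg

qvB = mv²/r ⇒ m = qBr/v.
m = (1×1.60×10^-19)(0.0846)(9.54) / (3.31×10^5) = 3.90×10^-25 kg.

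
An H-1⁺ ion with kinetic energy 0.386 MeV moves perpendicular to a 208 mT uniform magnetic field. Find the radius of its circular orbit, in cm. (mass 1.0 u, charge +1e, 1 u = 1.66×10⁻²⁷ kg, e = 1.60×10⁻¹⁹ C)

Convert the energy: K = 0.386 MeV = 6.18×10^-14 J.
v = √(2K/m) = √(2·6.18×10^-14/1.66×10^-27) = 8.63×10^6 m/s.
r = mv/(qB) = (1.66×10^-27)(8.63×10^6) / [(1×1.60×10^-19)(0.208)] = 0.430 m.

r ≈ 43.0 cm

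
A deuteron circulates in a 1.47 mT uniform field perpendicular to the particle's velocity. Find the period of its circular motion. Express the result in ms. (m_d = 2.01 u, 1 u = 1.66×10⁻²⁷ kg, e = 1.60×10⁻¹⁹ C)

T ≈ 0.0891 ms

The cyclotron period is independent of speed: T = 2πm/(qB).
T = 2π(3.34×10^-27) / [(1×1.60×10^-19)(1.47×10^-3)] = 8.91×10^-5 s.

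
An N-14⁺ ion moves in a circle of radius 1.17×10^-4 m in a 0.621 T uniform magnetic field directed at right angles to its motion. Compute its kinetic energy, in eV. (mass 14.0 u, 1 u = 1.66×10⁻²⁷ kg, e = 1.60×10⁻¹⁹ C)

K ≈ 0.0182 eV

v = qBr/m = (1×1.60×10^-19)(0.621)(1.17×10^-4) / (2.32×10^-26) = 500 m/s.
K = ½mv² = 0.5·(2.32×10^-26)·(500)² = 2.91×10^-21 J = 0.0182 eV.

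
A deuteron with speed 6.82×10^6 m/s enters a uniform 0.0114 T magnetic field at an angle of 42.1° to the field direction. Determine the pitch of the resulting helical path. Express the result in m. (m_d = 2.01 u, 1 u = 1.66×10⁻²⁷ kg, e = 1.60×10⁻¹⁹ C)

pitch ≈ 58.2 m

The velocity component along B is v∥ = v cos42.1° = 5.06×10^6 m/s.
The cyclotron period T = 2πm/(qB) = 1.15×10^-5 s is set by m, q, B alone.
Pitch = v∥·T = (5.06×10^6)(1.15×10^-5) = 58.2 m.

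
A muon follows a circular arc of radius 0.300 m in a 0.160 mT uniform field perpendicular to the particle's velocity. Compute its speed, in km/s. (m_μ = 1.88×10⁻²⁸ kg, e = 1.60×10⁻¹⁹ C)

v ≈ 40.9 km/s

From qvB = mv²/r, v = qBr/m.
v = (1×1.60×10^-19)(1.60×10^-4)(0.300) / (1.88×10^-28) = 4.09×10^4 m/s.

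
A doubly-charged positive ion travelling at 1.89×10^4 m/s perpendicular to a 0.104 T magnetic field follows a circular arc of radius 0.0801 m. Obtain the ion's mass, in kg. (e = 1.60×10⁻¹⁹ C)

qvB = mv²/r ⇒ m = qBr/v.
m = (2×1.60×10^-19)(0.104)(0.0801) / (1.89×10^4) = 1.41×10^-25 kg.

m ≈ 1.41×10^-25 kg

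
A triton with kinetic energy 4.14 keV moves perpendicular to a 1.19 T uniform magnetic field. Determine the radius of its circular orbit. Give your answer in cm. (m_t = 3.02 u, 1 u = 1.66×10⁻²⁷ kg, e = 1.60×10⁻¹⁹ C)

r ≈ 1.35 cm

Convert the energy: K = 4.14 keV = 6.62×10^-16 J.
v = √(2K/m) = √(2·6.62×10^-16/5.01×10^-27) = 5.14×10^5 m/s.
r = mv/(qB) = (5.01×10^-27)(5.14×10^5) / [(1×1.60×10^-19)(1.19)] = 0.0135 m.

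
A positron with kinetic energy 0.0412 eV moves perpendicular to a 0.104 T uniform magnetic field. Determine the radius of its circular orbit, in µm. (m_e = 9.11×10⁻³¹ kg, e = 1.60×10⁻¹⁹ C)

r ≈ 6.59 µm

Convert the energy: K = 0.0412 eV = 6.59×10^-21 J.
v = √(2K/m) = √(2·6.59×10^-21/9.11×10^-31) = 1.20×10^5 m/s.
r = mv/(qB) = (9.11×10^-31)(1.20×10^5) / [(1×1.60×10^-19)(0.104)] = 6.59×10^-6 m.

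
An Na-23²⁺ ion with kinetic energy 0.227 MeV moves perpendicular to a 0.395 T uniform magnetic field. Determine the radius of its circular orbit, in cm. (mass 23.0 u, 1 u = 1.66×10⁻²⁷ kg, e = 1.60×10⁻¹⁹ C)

r ≈ 41.7 cm

Convert the energy: K = 0.227 MeV = 3.63×10^-14 J.
v = √(2K/m) = √(2·3.63×10^-14/3.82×10^-26) = 1.38×10^6 m/s.
r = mv/(qB) = (3.82×10^-26)(1.38×10^6) / [(2×1.60×10^-19)(0.395)] = 0.417 m.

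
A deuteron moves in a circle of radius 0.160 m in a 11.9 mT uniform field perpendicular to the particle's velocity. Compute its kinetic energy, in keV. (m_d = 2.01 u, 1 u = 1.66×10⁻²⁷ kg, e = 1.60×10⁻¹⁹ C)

K ≈ 0.0869 keV

v = qBr/m = (1×1.60×10^-19)(0.0119)(0.160) / (3.34×10^-27) = 9.13×10^4 m/s.
K = ½mv² = 0.5·(3.34×10^-27)·(9.13×10^4)² = 1.39×10^-17 J = 0.0869 keV.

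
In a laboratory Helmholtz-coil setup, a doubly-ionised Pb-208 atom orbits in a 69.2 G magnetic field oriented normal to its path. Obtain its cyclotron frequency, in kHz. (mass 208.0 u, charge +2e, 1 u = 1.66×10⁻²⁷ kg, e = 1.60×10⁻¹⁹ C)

f ≈ 1.02 kHz

f = qB/(2πm) = (2×1.60×10^-19)(6.92×10^-3) / [2π(3.45×10^-25)] = 1020 Hz.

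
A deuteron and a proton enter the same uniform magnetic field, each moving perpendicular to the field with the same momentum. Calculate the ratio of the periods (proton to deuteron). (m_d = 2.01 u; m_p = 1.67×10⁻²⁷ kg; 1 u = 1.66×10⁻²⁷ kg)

ratio ≈ 0.501

T = 2πm/(qB) is independent of speed, so T₂/T₁ = (m₂/q₂)/(m₁/q₁).
T_{proton}/T_{deuteron} = (1.67×10^-27/1e) / (3.34×10^-27/1e) = 0.501.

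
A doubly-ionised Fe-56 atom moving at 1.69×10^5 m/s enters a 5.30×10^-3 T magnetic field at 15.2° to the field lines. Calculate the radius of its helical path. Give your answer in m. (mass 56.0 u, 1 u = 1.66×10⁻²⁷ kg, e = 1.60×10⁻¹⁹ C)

Only the perpendicular component v⊥ = v sin15.2° = 4.43×10^4 m/s is bent by the field.
r = m v⊥ /(qB) = (9.30×10^-26)(4.43×10^4) / [(2×1.60×10^-19)(5.30×10^-3)] = 2.43 m.

r ≈ 2.43 m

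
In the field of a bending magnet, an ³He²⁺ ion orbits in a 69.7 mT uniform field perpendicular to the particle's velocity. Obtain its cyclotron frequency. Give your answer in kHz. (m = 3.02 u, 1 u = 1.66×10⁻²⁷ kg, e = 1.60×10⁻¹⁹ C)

f = qB/(2πm) = (2×1.60×10^-19)(0.0697) / [2π(5.01×10^-27)] = 7.08×10^5 Hz.

f ≈ 708 kHz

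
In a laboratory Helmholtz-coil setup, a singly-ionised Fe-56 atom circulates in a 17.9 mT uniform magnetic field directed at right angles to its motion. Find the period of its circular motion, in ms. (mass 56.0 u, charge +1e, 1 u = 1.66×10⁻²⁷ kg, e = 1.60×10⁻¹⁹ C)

The cyclotron period is independent of speed: T = 2πm/(qB).
T = 2π(9.30×10^-26) / [(1×1.60×10^-19)(0.0179)] = 2.04×10^-4 s.

T ≈ 0.204 ms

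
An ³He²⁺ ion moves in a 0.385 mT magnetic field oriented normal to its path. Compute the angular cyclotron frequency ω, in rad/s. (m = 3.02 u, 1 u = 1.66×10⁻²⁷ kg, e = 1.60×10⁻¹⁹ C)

ω ≈ 2.46×10^4 rad/s

ω = qB/m = (2×1.60×10^-19)(3.85×10^-4) / (5.01×10^-27) = 2.46×10^4 rad/s.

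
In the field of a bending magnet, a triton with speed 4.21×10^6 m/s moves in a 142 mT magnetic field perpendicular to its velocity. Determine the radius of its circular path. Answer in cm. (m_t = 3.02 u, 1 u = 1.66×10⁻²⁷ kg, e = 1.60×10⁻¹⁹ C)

The magnetic force provides the centripetal force: qvB = mv²/r, so r = mv/(qB).
r = (5.01×10^-27 kg)(4.21×10^6 m/s) / [(1×1.60×10^-19 C)(0.142 T)] = 0.929 m.

r ≈ 92.9 cm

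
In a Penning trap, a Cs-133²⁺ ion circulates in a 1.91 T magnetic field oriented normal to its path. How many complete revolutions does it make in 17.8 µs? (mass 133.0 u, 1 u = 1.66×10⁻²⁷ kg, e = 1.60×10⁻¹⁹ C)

T = 2πm/(qB) = 2π(2.2078×10^-25) / [(2×1.60×10^-19)(1.91)] = 2.2696×10^-6 s.
N = t/T = 1.78×10^-5 / 2.2696×10^-6 ≈ 7.84, so 7 complete revolutions.

N = 7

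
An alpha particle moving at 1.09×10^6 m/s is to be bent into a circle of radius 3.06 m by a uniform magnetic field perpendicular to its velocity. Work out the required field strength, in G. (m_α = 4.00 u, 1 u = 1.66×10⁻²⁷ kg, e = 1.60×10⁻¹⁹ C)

qvB = mv²/r gives B = mv/(qr).
B = (6.64×10^-27)(1.09×10^6) / [(2×1.60×10^-19)(3.06)] = 7.39×10^-3 T.

B ≈ 73.9 G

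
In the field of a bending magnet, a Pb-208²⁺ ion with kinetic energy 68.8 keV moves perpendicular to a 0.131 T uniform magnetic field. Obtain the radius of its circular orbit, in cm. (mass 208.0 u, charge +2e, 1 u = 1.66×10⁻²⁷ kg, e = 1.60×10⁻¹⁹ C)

r ≈ 208 cm

Convert the energy: K = 68.8 keV = 1.10×10^-14 J.
v = √(2K/m) = √(2·1.10×10^-14/3.45×10^-25) = 2.53×10^5 m/s.
r = mv/(qB) = (3.45×10^-25)(2.53×10^5) / [(2×1.60×10^-19)(0.131)] = 2.08 m.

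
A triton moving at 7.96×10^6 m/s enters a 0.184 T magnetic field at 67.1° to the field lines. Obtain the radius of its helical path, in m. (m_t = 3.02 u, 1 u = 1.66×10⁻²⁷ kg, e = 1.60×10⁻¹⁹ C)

r ≈ 1.25 m

Only the perpendicular component v⊥ = v sin67.1° = 7.33×10^6 m/s is bent by the field.
r = m v⊥ /(qB) = (5.01×10^-27)(7.33×10^6) / [(1×1.60×10^-19)(0.184)] = 1.25 m.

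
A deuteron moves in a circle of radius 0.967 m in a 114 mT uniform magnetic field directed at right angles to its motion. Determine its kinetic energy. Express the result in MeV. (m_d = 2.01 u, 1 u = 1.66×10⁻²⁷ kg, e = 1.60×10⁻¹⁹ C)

K ≈ 0.291 MeV

v = qBr/m = (1×1.60×10^-19)(0.114)(0.967) / (3.34×10^-27) = 5.29×10^6 m/s.
K = ½mv² = 0.5·(3.34×10^-27)·(5.29×10^6)² = 4.66×10^-14 J = 0.291 MeV.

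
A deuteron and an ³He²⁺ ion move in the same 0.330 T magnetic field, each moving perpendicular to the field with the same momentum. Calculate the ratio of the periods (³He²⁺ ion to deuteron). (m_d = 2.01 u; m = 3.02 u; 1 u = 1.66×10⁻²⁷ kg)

T = 2πm/(qB) is independent of speed, so T₂/T₁ = (m₂/q₂)/(m₁/q₁).
T_{³He²⁺ ion}/T_{deuteron} = (5.01×10^-27/2e) / (3.34×10^-27/1e) = 0.751.

ratio ≈ 0.751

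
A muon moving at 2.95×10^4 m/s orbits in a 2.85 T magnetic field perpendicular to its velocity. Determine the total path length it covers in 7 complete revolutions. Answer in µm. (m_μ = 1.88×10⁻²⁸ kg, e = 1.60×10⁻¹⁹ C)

r = mv/(qB) = 1.22×10^-5 m, so one revolution covers 2πr = 7.64×10^-5 m.
In 7 revolutions: L = 7·2πr = 5.35×10^-4 m.

L ≈ 535 µm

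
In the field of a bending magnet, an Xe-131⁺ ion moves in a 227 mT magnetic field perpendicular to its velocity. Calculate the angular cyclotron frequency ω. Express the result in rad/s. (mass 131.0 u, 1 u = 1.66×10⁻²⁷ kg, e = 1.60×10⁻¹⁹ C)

ω = qB/m = (1×1.60×10^-19)(0.227) / (2.17×10^-25) = 1.67×10^5 rad/s.

ω ≈ 1.67×10^5 rad/s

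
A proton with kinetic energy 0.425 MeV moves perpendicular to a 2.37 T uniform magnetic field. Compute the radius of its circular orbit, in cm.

r ≈ 3.97 cm

Convert the energy: K = 0.425 MeV = 6.80×10^-14 J.
v = √(2K/m) = √(2·6.80×10^-14/1.67×10^-27) = 9.02×10^6 m/s.
r = mv/(qB) = (1.67×10^-27)(9.02×10^6) / [(1×1.60×10^-19)(2.37)] = 0.0397 m.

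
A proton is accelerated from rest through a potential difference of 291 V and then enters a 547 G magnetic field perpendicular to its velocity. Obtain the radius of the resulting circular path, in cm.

The kinetic energy gained is K = qV = (1×1.60×10^-19)(291) = 4.66×10^-17 J.
v = √(2K/m) = 2.36×10^5 m/s.
r = mv/(qB) = (1.67×10^-27)(2.36×10^5) / [(1×1.60×10^-19)(0.0547)] = 0.0451 m.

r ≈ 4.51 cm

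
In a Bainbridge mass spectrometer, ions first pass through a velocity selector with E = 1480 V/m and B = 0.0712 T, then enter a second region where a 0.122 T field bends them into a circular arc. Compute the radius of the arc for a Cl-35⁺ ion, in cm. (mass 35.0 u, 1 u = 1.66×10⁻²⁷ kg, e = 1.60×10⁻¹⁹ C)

The selector passes v = E/B = 1480/0.0712 = 2.08×10^4 m/s.
In the deflection region, r = mv/(qB₂) = (5.81×10^-26)(2.08×10^4) / [(1×1.60×10^-19)(0.122)] = 0.0619 m.

r ≈ 6.19 cm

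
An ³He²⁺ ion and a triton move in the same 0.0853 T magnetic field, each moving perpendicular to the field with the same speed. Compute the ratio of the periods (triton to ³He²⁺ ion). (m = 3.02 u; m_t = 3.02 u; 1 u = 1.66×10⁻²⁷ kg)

T = 2πm/(qB) is independent of speed, so T₂/T₁ = (m₂/q₂)/(m₁/q₁).
T_{triton}/T_{³He²⁺ ion} = (5.01×10^-27/1e) / (5.01×10^-27/2e) = 2.00.

ratio ≈ 2.00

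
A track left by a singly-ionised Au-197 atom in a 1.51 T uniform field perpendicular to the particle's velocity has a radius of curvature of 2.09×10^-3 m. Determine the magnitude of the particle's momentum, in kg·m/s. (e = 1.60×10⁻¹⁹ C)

Since qvB = mv²/r, the momentum p = mv = qBr.
p = (1×1.60×10^-19)(1.51)(2.09×10^-3) = 5.05×10^-22 kg·m/s.

p ≈ 5.05×10^-22 kg·m/s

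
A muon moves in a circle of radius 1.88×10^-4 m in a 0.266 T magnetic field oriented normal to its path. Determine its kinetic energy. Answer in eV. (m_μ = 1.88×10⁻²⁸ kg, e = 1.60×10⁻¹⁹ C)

v = qBr/m = (1×1.60×10^-19)(0.266)(1.88×10^-4) / (1.88×10^-28) = 4.26×10^4 m/s.
K = ½mv² = 0.5·(1.88×10^-28)·(4.26×10^4)² = 1.70×10^-19 J = 1.06 eV.

K ≈ 1.06 eV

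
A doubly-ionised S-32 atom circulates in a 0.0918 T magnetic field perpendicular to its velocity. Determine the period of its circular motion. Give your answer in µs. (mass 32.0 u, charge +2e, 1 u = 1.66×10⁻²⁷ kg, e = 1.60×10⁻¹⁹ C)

T ≈ 11.4 µs

The cyclotron period is independent of speed: T = 2πm/(qB).
T = 2π(5.31×10^-26) / [(2×1.60×10^-19)(0.0918)] = 1.14×10^-5 s.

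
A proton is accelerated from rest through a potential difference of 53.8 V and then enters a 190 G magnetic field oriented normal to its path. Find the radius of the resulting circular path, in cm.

r ≈ 5.58 cm

The kinetic energy gained is K = qV = (1×1.60×10^-19)(53.8) = 8.61×10^-18 J.
v = √(2K/m) = 1.02×10^5 m/s.
r = mv/(qB) = (1.67×10^-27)(1.02×10^5) / [(1×1.60×10^-19)(0.0190)] = 0.0558 m.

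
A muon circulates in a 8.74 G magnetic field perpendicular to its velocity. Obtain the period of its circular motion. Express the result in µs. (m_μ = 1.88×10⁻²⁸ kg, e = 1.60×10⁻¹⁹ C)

The cyclotron period is independent of speed: T = 2πm/(qB).
T = 2π(1.88×10^-28) / [(1×1.60×10^-19)(8.74×10^-4)] = 8.45×10^-6 s.

T ≈ 8.45 µs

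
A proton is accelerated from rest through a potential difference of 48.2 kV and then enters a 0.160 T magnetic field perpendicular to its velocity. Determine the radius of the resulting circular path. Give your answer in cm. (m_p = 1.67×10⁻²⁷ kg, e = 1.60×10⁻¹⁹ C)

r ≈ 19.8 cm

The kinetic energy gained is K = qV = (1×1.60×10^-19)(4.82×10^4) = 7.71×10^-15 J.
v = √(2K/m) = 3.04×10^6 m/s.
r = mv/(qB) = (1.67×10^-27)(3.04×10^6) / [(1×1.60×10^-19)(0.160)] = 0.198 m.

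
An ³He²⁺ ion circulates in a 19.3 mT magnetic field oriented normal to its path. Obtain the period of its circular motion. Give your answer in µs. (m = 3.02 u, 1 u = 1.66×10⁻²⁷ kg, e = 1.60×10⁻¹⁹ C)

T ≈ 5.10 µs

The cyclotron period is independent of speed: T = 2πm/(qB).
T = 2π(5.01×10^-27) / [(2×1.60×10^-19)(0.0193)] = 5.10×10^-6 s.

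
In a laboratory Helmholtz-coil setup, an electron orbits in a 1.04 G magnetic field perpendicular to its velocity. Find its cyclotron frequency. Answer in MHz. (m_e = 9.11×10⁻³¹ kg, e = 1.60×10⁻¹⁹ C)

f = qB/(2πm) = (1×1.60×10^-19)(1.04×10^-4) / [2π(9.11×10^-31)] = 2.91×10^6 Hz.

f ≈ 2.91 MHz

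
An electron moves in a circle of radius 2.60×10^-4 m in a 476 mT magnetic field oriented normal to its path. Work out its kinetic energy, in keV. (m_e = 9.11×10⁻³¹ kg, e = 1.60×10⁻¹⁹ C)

v = qBr/m = (1×1.60×10^-19)(0.476)(2.60×10^-4) / (9.11×10^-31) = 2.17×10^7 m/s.
K = ½mv² = 0.5·(9.11×10^-31)·(2.17×10^7)² = 2.15×10^-16 J = 1.35 keV.

K ≈ 1.35 keV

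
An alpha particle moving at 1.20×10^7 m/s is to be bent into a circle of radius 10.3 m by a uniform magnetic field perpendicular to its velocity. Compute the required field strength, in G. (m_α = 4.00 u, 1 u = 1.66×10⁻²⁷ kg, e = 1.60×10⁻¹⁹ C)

B ≈ 242 G

qvB = mv²/r gives B = mv/(qr).
B = (6.64×10^-27)(1.20×10^7) / [(2×1.60×10^-19)(10.3)] = 0.0242 T.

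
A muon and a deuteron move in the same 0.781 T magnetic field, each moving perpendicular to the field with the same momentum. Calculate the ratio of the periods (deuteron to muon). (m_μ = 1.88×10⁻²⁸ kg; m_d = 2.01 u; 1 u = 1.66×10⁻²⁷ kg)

ratio ≈ 17.7

T = 2πm/(qB) is independent of speed, so T₂/T₁ = (m₂/q₂)/(m₁/q₁).
T_{deuteron}/T_{muon} = (3.34×10^-27/1e) / (1.88×10^-28/1e) = 17.7.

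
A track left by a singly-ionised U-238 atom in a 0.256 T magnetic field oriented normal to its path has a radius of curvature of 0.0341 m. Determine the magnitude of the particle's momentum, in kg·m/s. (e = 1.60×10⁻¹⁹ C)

Since qvB = mv²/r, the momentum p = mv = qBr.
p = (1×1.60×10^-19)(0.256)(0.0341) = 1.40×10^-21 kg·m/s.

p ≈ 1.40×10^-21 kg·m/s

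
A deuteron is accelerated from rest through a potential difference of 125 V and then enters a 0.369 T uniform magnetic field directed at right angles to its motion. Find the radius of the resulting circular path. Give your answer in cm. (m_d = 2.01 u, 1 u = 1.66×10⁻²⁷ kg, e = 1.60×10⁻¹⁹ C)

r ≈ 0.619 cm

The kinetic energy gained is K = qV = (1×1.60×10^-19)(125) = 2.00×10^-17 J.
v = √(2K/m) = 1.09×10^5 m/s.
r = mv/(qB) = (3.34×10^-27)(1.09×10^5) / [(1×1.60×10^-19)(0.369)] = 6.19×10^-3 m.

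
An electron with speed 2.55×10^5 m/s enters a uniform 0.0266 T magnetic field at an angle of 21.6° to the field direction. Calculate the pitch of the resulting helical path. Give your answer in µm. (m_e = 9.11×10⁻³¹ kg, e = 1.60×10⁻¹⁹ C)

The velocity component along B is v∥ = v cos21.6° = 2.37×10^5 m/s.
The cyclotron period T = 2πm/(qB) = 1.34×10^-9 s is set by m, q, B alone.
Pitch = v∥·T = (2.37×10^5)(1.34×10^-9) = 3.19×10^-4 m.

pitch ≈ 319 µm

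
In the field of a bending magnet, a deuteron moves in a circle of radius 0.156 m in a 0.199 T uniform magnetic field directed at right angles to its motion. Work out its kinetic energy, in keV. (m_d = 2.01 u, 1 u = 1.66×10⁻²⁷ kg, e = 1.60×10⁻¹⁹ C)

v = qBr/m = (1×1.60×10^-19)(0.199)(0.156) / (3.34×10^-27) = 1.49×10^6 m/s.
K = ½mv² = 0.5·(3.34×10^-27)·(1.49×10^6)² = 3.70×10^-15 J = 23.1 keV.

K ≈ 23.1 keV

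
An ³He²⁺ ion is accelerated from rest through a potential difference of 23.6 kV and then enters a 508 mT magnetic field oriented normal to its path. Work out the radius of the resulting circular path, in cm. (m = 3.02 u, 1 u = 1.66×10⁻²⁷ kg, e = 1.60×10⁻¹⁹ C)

The kinetic energy gained is K = qV = (2×1.60×10^-19)(2.36×10^4) = 7.55×10^-15 J.
v = √(2K/m) = 1.74×10^6 m/s.
r = mv/(qB) = (5.01×10^-27)(1.74×10^6) / [(2×1.60×10^-19)(0.508)] = 0.0535 m.

r ≈ 5.35 cm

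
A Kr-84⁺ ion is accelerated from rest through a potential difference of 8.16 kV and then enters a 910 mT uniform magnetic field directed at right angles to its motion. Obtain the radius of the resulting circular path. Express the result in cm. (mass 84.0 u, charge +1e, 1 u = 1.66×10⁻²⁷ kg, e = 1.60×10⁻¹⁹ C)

The kinetic energy gained is K = qV = (1×1.60×10^-19)(8160) = 1.31×10^-15 J.
v = √(2K/m) = 1.37×10^5 m/s.
r = mv/(qB) = (1.39×10^-25)(1.37×10^5) / [(1×1.60×10^-19)(0.910)] = 0.131 m.

r ≈ 13.1 cm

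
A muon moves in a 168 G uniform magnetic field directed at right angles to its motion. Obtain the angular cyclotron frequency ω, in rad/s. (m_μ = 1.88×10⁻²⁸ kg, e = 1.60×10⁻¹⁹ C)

ω ≈ 1.43×10^7 rad/s

ω = qB/m = (1×1.60×10^-19)(0.0168) / (1.88×10^-28) = 1.43×10^7 rad/s.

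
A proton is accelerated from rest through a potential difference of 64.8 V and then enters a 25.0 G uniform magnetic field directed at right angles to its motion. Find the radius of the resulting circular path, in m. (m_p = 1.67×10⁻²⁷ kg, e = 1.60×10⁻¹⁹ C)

r ≈ 0.465 m

The kinetic energy gained is K = qV = (1×1.60×10^-19)(64.8) = 1.04×10^-17 J.
v = √(2K/m) = 1.11×10^5 m/s.
r = mv/(qB) = (1.67×10^-27)(1.11×10^5) / [(1×1.60×10^-19)(2.50×10^-3)] = 0.465 m.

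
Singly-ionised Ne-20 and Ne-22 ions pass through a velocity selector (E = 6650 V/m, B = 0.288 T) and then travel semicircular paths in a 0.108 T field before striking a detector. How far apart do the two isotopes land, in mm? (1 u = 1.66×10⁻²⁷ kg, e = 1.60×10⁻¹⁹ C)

Both emerge at v = E/B₁ = 2.31×10^4 m/s.
r = mv/(qB₂), so r₁ = 0.04436 m and r₂ = 0.04880 m, giving Δr = 4.44×10^-3 m.
After a semicircle each ion lands a diameter 2r from the entry slit, so the separation is 2Δr = 8.87×10^-3 m.

Δd ≈ 8.87 mm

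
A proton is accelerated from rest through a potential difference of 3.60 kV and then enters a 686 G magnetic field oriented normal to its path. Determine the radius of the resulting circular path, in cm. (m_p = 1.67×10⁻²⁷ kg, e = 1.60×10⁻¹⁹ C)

r ≈ 12.6 cm

The kinetic energy gained is K = qV = (1×1.60×10^-19)(3600) = 5.76×10^-16 J.
v = √(2K/m) = 8.31×10^5 m/s.
r = mv/(qB) = (1.67×10^-27)(8.31×10^5) / [(1×1.60×10^-19)(0.0686)] = 0.126 m.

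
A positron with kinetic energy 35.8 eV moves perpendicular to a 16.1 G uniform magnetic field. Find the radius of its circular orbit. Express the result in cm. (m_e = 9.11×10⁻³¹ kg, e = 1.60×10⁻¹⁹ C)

r ≈ 1.25 cm

Convert the energy: K = 35.8 eV = 5.73×10^-18 J.
v = √(2K/m) = √(2·5.73×10^-18/9.11×10^-31) = 3.55×10^6 m/s.
r = mv/(qB) = (9.11×10^-31)(3.55×10^6) / [(1×1.60×10^-19)(1.61×10^-3)] = 0.0125 m.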